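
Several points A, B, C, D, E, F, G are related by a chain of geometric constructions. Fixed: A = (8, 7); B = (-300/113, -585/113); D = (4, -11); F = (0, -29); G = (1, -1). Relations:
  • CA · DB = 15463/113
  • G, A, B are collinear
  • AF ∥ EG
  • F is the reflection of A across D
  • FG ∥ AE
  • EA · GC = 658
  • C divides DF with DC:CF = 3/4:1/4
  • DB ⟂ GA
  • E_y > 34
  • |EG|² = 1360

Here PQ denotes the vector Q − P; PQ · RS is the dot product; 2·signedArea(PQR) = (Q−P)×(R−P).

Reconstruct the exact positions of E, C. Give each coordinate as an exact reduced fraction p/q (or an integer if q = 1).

1. E_x = 9  [AF ∥ EG ∩ FG ∥ AE]
2. E_y = 35  [AF ∥ EG ∩ FG ∥ AE]
   → E = (9, 35)
3. C_x = 1  [C divides DF with DC:CF = 3/4:1/4]
4. C_y = -49/2  [C divides DF with DC:CF = 3/4:1/4]
   → C = (1, -49/2)

C = (1, -49/2)
E = (9, 35)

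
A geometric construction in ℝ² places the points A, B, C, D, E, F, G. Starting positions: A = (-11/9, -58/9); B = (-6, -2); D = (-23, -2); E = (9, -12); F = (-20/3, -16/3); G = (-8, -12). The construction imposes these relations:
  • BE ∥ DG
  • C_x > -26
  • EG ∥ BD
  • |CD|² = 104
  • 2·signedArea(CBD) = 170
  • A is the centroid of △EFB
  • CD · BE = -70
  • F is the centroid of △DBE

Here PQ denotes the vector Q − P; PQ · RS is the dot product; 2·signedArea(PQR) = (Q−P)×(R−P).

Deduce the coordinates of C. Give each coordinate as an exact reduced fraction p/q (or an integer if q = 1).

1. C_x = -25  [2·signedArea(CBD) = 170 ∩ CD · BE = -70]
2. C_y = -12  [2·signedArea(CBD) = 170 ∩ CD · BE = -70]
   → C = (-25, -12)

C = (-25, -12)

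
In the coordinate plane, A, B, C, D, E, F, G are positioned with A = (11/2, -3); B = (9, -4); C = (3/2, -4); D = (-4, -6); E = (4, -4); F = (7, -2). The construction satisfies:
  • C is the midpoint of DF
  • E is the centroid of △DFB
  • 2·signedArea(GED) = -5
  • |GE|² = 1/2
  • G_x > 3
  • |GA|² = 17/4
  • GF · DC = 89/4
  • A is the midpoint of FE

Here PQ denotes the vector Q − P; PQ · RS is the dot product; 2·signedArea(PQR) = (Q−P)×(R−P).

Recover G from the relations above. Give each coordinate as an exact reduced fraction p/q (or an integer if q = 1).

1. G_x = 7/2  [2·signedArea(GED) = -5 ∩ GF · DC = 89/4]
2. G_y = -7/2  [2·signedArea(GED) = -5 ∩ GF · DC = 89/4]
   → G = (7/2, -7/2)

G = (7/2, -7/2)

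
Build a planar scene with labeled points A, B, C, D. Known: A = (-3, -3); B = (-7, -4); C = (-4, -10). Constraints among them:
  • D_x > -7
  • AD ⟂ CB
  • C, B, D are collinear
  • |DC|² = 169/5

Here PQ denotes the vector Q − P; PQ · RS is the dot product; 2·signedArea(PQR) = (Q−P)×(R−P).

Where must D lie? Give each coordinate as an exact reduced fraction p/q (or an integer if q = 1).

D = (-33/5, -24/5)

1. D_x = -33/5  [C, B, D are collinear ∩ AD ⟂ CB]
2. D_y = -24/5  [C, B, D are collinear ∩ AD ⟂ CB]
   → D = (-33/5, -24/5)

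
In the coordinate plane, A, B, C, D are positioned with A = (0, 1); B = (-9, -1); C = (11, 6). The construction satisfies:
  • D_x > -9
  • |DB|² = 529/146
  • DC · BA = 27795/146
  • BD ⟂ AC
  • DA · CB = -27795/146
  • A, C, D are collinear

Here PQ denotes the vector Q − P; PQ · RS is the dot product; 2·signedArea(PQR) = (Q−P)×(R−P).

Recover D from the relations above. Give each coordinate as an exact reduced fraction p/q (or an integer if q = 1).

1. D_x = -1199/146  [A, C, D are collinear ∩ BD ⟂ AC]
2. D_y = -399/146  [A, C, D are collinear ∩ BD ⟂ AC]
   → D = (-1199/146, -399/146)

D = (-1199/146, -399/146)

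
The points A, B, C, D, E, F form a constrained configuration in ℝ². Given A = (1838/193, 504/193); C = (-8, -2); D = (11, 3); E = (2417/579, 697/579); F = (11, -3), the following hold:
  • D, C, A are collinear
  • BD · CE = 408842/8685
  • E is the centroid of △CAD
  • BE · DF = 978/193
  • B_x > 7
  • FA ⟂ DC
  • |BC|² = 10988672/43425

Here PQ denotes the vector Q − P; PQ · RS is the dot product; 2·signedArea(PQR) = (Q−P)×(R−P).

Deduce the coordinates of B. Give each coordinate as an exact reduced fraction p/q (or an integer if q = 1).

B = (21376/2895, 1186/579)

1. B_x = 21376/2895  [BE · DF = 978/193 ∩ BD · CE = 408842/8685]
2. B_y = 1186/579  [BE · DF = 978/193 ∩ BD · CE = 408842/8685]
   → B = (21376/2895, 1186/579)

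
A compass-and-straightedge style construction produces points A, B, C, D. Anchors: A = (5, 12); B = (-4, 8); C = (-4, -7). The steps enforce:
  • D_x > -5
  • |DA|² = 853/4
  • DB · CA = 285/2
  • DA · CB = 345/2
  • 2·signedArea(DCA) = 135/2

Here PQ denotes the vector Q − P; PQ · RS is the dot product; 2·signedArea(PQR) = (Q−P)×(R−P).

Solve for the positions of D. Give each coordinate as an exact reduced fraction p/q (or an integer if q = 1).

D = (-4, 1/2)

1. D_x = -4  [2·signedArea(DCA) = 135/2 ∩ DA · CB = 345/2]
2. D_y = 1/2  [2·signedArea(DCA) = 135/2 ∩ DA · CB = 345/2]
   → D = (-4, 1/2)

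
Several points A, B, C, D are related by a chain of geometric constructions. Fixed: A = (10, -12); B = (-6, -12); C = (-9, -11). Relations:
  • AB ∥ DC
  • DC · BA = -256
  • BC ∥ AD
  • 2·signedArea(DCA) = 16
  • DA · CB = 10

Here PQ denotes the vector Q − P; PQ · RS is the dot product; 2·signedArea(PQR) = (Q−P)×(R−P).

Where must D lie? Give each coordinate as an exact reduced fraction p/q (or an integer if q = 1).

1. D_x = 7  [AB ∥ DC ∩ BC ∥ AD]
2. D_y = -11  [AB ∥ DC ∩ BC ∥ AD]
   → D = (7, -11)

D = (7, -11)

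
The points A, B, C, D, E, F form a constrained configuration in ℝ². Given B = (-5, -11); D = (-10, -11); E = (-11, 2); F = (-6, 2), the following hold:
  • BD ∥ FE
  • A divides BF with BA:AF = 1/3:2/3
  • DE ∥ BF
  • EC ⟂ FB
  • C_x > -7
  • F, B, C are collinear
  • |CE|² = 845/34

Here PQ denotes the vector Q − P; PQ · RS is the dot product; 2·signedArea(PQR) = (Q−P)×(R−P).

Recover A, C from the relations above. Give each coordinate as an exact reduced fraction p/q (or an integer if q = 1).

1. A_x = -16/3  [A divides BF with BA:AF = 1/3:2/3]
2. A_y = -20/3  [A divides BF with BA:AF = 1/3:2/3]
   → A = (-16/3, -20/3)
3. C_x = -205/34  [F, B, C are collinear ∩ EC ⟂ FB]
4. C_y = 81/34  [F, B, C are collinear ∩ EC ⟂ FB]
   → C = (-205/34, 81/34)

A = (-16/3, -20/3)
C = (-205/34, 81/34)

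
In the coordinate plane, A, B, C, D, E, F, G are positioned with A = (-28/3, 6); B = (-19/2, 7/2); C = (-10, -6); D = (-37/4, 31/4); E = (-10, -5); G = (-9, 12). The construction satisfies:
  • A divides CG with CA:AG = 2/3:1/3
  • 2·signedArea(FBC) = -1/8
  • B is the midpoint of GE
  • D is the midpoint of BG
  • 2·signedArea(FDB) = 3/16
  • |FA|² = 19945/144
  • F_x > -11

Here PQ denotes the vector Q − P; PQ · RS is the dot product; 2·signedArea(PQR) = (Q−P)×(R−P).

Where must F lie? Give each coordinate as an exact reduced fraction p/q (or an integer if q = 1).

F = (-10, -23/4)

1. F_x = -10  [2·signedArea(FBC) = -1/8 ∩ 2·signedArea(FDB) = 3/16]
2. F_y = -23/4  [2·signedArea(FBC) = -1/8 ∩ 2·signedArea(FDB) = 3/16]
   → F = (-10, -23/4)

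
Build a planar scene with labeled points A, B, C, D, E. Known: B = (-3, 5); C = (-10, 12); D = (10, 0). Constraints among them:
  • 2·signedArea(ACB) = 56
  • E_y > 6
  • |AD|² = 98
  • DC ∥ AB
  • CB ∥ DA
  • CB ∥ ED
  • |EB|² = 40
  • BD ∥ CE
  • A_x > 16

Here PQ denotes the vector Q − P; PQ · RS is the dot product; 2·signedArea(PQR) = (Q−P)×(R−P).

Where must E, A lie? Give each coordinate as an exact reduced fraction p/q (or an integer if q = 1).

1. E_x = 3  [CB ∥ ED ∩ BD ∥ CE]
2. E_y = 7  [CB ∥ ED ∩ BD ∥ CE]
   → E = (3, 7)
3. A_x = 17  [DC ∥ AB ∩ CB ∥ DA]
4. A_y = -7  [DC ∥ AB ∩ CB ∥ DA]
   → A = (17, -7)

A = (17, -7)
E = (3, 7)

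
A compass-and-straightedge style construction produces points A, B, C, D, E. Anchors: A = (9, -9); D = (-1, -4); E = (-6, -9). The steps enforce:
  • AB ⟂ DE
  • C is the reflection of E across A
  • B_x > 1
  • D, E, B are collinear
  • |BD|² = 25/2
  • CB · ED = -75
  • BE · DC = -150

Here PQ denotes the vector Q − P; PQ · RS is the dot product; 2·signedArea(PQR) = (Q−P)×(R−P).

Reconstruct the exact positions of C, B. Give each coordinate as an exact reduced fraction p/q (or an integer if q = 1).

B = (3/2, -3/2)
C = (24, -9)

1. C_x = 24  [C is the reflection of E across A]
2. C_y = -9  [C is the reflection of E across A]
   → C = (24, -9)
3. B_x = 3/2  [D, E, B are collinear ∩ AB ⟂ DE]
4. B_y = -3/2  [D, E, B are collinear ∩ AB ⟂ DE]
   → B = (3/2, -3/2)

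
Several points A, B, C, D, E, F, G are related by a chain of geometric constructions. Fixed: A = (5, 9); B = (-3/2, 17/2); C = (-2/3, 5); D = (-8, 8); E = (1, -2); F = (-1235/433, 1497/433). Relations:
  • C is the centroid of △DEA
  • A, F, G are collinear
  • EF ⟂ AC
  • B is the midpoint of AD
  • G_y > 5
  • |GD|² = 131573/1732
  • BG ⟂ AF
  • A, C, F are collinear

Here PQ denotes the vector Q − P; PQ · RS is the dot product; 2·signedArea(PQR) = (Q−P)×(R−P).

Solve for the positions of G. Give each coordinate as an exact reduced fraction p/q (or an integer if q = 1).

1. G_x = 369/866  [A, F, G are collinear ∩ BG ⟂ AF]
2. G_y = 2499/433  [A, F, G are collinear ∩ BG ⟂ AF]
   → G = (369/866, 2499/433)

G = (369/866, 2499/433)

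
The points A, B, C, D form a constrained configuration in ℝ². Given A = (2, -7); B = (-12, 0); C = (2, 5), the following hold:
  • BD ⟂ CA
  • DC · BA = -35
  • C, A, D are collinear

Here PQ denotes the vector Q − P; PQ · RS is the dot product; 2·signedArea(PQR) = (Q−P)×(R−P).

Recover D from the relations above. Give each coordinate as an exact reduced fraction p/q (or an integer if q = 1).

D = (2, 0)

1. D_x = 2  [C, A, D are collinear ∩ BD ⟂ CA]
2. D_y = 0  [C, A, D are collinear ∩ BD ⟂ CA]
   → D = (2, 0)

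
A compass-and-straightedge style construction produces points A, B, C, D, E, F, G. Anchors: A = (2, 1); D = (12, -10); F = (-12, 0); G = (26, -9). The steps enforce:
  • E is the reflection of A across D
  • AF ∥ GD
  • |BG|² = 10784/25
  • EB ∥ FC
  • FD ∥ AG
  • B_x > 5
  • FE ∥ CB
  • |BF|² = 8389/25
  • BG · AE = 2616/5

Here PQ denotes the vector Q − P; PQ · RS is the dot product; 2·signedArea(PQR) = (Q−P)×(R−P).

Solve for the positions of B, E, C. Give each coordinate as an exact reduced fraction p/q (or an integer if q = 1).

B = (6, -17/5)
C = (-28, 88/5)
E = (22, -21)

1. E_x = 22  [E is the reflection of A across D]
2. E_y = -21  [E is the reflection of A across D]
   → E = (22, -21)
3. B_x = 6  [line -20·x + 22·y + 974/5 = 0 ∩ |BF|² = 8389/25]
4. B_y = -17/5  [line -20·x + 22·y + 974/5 = 0 ∩ |BF|² = 8389/25]
   → B = (6, -17/5)
5. C_x = -28  [FE ∥ CB ∩ EB ∥ FC]
6. C_y = 88/5  [FE ∥ CB ∩ EB ∥ FC]
   → C = (-28, 88/5)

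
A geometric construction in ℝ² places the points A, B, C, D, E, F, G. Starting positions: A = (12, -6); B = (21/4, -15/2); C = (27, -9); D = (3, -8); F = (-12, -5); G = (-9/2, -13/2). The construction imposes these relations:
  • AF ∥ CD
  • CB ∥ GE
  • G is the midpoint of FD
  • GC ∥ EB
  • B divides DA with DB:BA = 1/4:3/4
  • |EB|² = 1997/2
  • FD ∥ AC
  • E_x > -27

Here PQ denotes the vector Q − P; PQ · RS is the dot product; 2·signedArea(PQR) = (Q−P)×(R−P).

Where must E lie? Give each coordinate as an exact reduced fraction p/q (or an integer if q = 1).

E = (-105/4, -5)

1. E_x = -105/4  [GC ∥ EB ∩ CB ∥ GE]
2. E_y = -5  [GC ∥ EB ∩ CB ∥ GE]
   → E = (-105/4, -5)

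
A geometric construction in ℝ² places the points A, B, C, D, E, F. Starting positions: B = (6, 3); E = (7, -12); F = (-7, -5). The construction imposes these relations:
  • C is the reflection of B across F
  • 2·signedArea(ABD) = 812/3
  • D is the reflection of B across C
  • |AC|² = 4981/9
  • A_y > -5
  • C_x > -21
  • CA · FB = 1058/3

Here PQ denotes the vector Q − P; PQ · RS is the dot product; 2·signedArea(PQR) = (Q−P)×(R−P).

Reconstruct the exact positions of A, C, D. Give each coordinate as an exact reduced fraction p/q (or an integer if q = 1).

1. C_x = -20  [C is the reflection of B across F]
2. C_y = -13  [C is the reflection of B across F]
   → C = (-20, -13)
3. D_x = -46  [D is the reflection of B across C]
4. D_y = -29  [D is the reflection of B across C]
   → D = (-46, -29)
5. A_x = 2  [2·signedArea(ABD) = 812/3 ∩ CA · FB = 1058/3]
6. A_y = -14/3  [2·signedArea(ABD) = 812/3 ∩ CA · FB = 1058/3]
   → A = (2, -14/3)

A = (2, -14/3)
C = (-20, -13)
D = (-46, -29)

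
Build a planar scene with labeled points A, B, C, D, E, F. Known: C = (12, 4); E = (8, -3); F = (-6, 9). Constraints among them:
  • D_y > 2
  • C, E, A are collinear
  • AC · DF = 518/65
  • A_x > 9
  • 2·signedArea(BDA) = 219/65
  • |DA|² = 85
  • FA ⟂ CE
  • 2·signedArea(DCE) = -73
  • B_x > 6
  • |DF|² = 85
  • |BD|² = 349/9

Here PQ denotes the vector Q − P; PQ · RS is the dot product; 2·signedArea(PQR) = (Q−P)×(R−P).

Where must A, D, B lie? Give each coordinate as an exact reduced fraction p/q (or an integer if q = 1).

1. A_x = 632/65  [C, E, A are collinear ∩ FA ⟂ CE]
2. A_y = 1/65  [C, E, A are collinear ∩ FA ⟂ CE]
   → A = (632/65, 1/65)
3. D_x = 1  [2·signedArea(DCE) = -73 ∩ AC · DF = 518/65]
4. D_y = 3  [2·signedArea(DCE) = -73 ∩ AC · DF = 518/65]
   → D = (1, 3)
5. B_x = 7  [line 194/65·x + 567/65·y + -2114/65 = 0 ∩ |BD|² = 349/9]
6. B_y = 4/3  [line 194/65·x + 567/65·y + -2114/65 = 0 ∩ |BD|² = 349/9]
   → B = (7, 4/3)

A = (632/65, 1/65)
B = (7, 4/3)
D = (1, 3)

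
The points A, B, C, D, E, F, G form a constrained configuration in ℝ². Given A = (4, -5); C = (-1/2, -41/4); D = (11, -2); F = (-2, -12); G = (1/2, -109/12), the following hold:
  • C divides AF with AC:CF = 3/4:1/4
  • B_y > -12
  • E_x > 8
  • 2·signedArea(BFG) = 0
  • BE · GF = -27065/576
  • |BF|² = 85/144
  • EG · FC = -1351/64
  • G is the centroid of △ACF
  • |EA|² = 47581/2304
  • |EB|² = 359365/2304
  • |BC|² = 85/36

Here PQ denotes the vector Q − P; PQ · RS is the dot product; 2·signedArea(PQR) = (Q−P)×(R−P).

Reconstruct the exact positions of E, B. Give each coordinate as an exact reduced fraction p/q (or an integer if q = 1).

B = (-3/2, -137/12)
E = (67/8, -181/48)

1. E_x = 67/8  [line -3/2·x + -7/4·y + 1145/192 = 0 ∩ |EA|² = 47581/2304]
2. E_y = -181/48  [line -3/2·x + -7/4·y + 1145/192 = 0 ∩ |EA|² = 47581/2304]
   → E = (67/8, -181/48)
3. B_x = -3/2  [2·signedArea(BFG) = 0 ∩ BE · GF = -27065/576]
4. B_y = -137/12  [2·signedArea(BFG) = 0 ∩ BE · GF = -27065/576]
   → B = (-3/2, -137/12)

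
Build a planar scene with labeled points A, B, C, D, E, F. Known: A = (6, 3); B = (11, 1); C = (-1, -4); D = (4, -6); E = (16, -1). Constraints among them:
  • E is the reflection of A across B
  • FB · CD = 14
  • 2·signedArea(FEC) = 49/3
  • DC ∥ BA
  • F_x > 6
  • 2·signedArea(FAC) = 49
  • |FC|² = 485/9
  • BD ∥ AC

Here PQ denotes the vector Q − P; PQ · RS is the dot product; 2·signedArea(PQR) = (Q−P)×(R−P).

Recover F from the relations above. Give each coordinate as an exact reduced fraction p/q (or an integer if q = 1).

1. F_x = 19/3  [2·signedArea(FAC) = 49 ∩ FB · CD = 14]
2. F_y = -11/3  [2·signedArea(FAC) = 49 ∩ FB · CD = 14]
   → F = (19/3, -11/3)

F = (19/3, -11/3)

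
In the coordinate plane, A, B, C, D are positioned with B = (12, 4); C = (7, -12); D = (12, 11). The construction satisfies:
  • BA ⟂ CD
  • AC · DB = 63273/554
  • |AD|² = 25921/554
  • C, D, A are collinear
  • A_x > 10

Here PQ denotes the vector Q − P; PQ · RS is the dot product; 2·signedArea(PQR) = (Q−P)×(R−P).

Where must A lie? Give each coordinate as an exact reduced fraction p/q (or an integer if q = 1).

A = (5843/554, 2391/554)

1. A_x = 5843/554  [C, D, A are collinear ∩ BA ⟂ CD]
2. A_y = 2391/554  [C, D, A are collinear ∩ BA ⟂ CD]
   → A = (5843/554, 2391/554)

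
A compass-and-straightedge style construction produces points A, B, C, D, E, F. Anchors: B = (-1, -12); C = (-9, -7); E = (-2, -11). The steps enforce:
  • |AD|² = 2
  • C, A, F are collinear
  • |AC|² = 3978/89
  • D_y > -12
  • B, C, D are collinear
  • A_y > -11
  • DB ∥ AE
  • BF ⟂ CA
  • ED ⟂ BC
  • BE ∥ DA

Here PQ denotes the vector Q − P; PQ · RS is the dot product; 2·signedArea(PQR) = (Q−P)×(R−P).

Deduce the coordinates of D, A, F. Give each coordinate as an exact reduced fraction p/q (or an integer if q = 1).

A = (-282/89, -914/89)
D = (-193/89, -1003/89)
F = (-345/442, -5131/442)

1. D_x = -193/89  [B, C, D are collinear ∩ ED ⟂ BC]
2. D_y = -1003/89  [B, C, D are collinear ∩ ED ⟂ BC]
   → D = (-193/89, -1003/89)
3. A_x = -282/89  [DB ∥ AE ∩ BE ∥ DA]
4. A_y = -914/89  [DB ∥ AE ∩ BE ∥ DA]
   → A = (-282/89, -914/89)
5. F_x = -345/442  [C, A, F are collinear ∩ BF ⟂ CA]
6. F_y = -5131/442  [C, A, F are collinear ∩ BF ⟂ CA]
   → F = (-345/442, -5131/442)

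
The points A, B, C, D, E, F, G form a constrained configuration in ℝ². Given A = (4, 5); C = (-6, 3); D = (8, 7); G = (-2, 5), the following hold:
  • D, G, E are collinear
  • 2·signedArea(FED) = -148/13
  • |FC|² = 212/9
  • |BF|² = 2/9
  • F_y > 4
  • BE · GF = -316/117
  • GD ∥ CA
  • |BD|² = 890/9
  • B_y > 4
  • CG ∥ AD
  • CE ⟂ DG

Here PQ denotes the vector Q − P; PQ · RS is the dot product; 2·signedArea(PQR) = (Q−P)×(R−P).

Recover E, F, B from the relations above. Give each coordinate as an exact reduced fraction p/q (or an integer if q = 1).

1. E_x = -81/13  [D, G, E are collinear ∩ CE ⟂ DG]
2. E_y = 54/13  [D, G, E are collinear ∩ CE ⟂ DG]
   → E = (-81/13, 54/13)
3. F_x = -4/3  [line -37/13·x + 185/13·y + -851/13 = 0 ∩ |FC|² = 212/9]
4. F_y = 13/3  [line -37/13·x + 185/13·y + -851/13 = 0 ∩ |FC|² = 212/9]
   → F = (-4/3, 13/3)
5. B_x = -5/3  [line -2/3·x + 2/3·y + -38/9 = 0 ∩ |BF|² = 2/9]
6. B_y = 14/3  [line -2/3·x + 2/3·y + -38/9 = 0 ∩ |BF|² = 2/9]
   → B = (-5/3, 14/3)

B = (-5/3, 14/3)
E = (-81/13, 54/13)
F = (-4/3, 13/3)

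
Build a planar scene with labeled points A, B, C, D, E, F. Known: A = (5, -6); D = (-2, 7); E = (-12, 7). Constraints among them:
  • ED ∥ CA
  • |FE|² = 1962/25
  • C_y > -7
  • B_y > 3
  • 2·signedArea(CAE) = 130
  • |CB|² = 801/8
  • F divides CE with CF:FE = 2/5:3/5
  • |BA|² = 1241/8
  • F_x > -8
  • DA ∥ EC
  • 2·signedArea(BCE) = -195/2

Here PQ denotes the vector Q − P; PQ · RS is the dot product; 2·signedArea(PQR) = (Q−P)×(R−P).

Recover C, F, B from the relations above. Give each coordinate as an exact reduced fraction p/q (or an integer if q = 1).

B = (-11/4, 15/4)
C = (-5, -6)
F = (-39/5, -4/5)

1. C_x = -5  [ED ∥ CA ∩ DA ∥ EC]
2. C_y = -6  [ED ∥ CA ∩ DA ∥ EC]
   → C = (-5, -6)
3. F_x = -39/5  [F divides CE with CF:FE = 2/5:3/5]
4. F_y = -4/5  [F divides CE with CF:FE = 2/5:3/5]
   → F = (-39/5, -4/5)
5. B_x = -11/4  [line -13·x + -7·y + -19/2 = 0 ∩ |BA|² = 1241/8]
6. B_y = 15/4  [line -13·x + -7·y + -19/2 = 0 ∩ |BA|² = 1241/8]
   → B = (-11/4, 15/4)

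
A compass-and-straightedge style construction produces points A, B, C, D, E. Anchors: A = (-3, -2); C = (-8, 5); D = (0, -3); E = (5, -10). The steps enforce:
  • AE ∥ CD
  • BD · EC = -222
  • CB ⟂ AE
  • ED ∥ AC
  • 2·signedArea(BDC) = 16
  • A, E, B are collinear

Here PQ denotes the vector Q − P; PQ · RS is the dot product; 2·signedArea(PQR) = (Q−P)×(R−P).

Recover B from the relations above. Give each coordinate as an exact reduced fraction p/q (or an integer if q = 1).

1. B_x = -9  [A, E, B are collinear ∩ CB ⟂ AE]
2. B_y = 4  [A, E, B are collinear ∩ CB ⟂ AE]
   → B = (-9, 4)

B = (-9, 4)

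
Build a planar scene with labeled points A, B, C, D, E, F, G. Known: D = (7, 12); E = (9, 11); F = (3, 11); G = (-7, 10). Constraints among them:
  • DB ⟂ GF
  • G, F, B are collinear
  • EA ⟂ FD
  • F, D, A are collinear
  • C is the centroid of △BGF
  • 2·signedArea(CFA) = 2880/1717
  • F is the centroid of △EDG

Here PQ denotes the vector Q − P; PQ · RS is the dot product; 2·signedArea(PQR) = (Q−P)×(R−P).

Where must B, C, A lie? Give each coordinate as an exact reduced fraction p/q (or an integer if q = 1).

1. B_x = 713/101  [G, F, B are collinear ∩ DB ⟂ GF]
2. B_y = 1152/101  [G, F, B are collinear ∩ DB ⟂ GF]
   → B = (713/101, 1152/101)
3. C_x = 103/101  [C is the centroid of △BGF]
4. C_y = 1091/101  [C is the centroid of △BGF]
   → C = (103/101, 1091/101)
5. A_x = 147/17  [F, D, A are collinear ∩ EA ⟂ FD]
6. A_y = 211/17  [F, D, A are collinear ∩ EA ⟂ FD]
   → A = (147/17, 211/17)

A = (147/17, 211/17)
B = (713/101, 1152/101)
C = (103/101, 1091/101)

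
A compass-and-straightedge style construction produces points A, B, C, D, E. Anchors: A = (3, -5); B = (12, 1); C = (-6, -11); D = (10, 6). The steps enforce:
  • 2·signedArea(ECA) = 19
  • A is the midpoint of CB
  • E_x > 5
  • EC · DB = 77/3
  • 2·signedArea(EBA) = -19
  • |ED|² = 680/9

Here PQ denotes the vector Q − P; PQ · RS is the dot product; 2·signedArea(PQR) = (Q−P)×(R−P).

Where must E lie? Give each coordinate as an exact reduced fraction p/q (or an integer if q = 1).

1. E_x = 16/3  [2·signedArea(ECA) = 19 ∩ EC · DB = 77/3]
2. E_y = -4/3  [2·signedArea(ECA) = 19 ∩ EC · DB = 77/3]
   → E = (16/3, -4/3)

E = (16/3, -4/3)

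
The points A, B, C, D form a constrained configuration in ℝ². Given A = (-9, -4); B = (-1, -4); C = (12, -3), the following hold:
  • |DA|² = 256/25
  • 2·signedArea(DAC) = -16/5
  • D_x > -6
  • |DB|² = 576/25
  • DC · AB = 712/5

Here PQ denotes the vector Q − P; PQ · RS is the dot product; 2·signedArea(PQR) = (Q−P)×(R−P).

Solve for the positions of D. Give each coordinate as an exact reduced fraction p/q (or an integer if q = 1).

D = (-29/5, -4)

1. D_x = -29/5  [2·signedArea(DAC) = -16/5 ∩ DC · AB = 712/5]
2. D_y = -4  [2·signedArea(DAC) = -16/5 ∩ DC · AB = 712/5]
   → D = (-29/5, -4)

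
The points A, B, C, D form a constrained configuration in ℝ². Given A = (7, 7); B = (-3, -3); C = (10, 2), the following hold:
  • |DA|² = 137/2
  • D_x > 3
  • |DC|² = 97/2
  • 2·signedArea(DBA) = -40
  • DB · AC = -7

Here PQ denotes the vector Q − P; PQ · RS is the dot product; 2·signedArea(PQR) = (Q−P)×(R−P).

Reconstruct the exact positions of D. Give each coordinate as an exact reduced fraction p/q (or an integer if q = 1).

1. D_x = 7/2  [2·signedArea(DBA) = -40 ∩ DB · AC = -7]
2. D_y = -1/2  [2·signedArea(DBA) = -40 ∩ DB · AC = -7]
   → D = (7/2, -1/2)

D = (7/2, -1/2)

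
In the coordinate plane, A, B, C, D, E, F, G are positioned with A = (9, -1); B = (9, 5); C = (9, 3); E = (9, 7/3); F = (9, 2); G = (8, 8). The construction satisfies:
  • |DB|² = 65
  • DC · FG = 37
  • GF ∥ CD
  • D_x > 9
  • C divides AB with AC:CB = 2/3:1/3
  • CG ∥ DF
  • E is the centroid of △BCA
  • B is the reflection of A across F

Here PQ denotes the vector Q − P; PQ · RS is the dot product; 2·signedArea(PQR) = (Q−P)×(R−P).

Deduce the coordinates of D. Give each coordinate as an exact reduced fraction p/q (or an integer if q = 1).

D = (10, -3)

1. D_x = 10  [CG ∥ DF ∩ GF ∥ CD]
2. D_y = -3  [CG ∥ DF ∩ GF ∥ CD]
   → D = (10, -3)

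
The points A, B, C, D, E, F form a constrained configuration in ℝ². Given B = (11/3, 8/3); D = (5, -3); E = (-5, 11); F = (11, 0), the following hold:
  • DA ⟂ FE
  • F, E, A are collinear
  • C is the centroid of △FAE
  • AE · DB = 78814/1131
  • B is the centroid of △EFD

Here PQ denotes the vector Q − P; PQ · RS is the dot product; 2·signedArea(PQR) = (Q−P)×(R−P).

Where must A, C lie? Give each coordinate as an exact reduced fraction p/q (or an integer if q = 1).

A = (3139/377, 693/377)
C = (5401/1131, 4840/1131)

1. A_x = 3139/377  [F, E, A are collinear ∩ DA ⟂ FE]
2. A_y = 693/377  [F, E, A are collinear ∩ DA ⟂ FE]
   → A = (3139/377, 693/377)
3. C_x = 5401/1131  [C is the centroid of △FAE]
4. C_y = 4840/1131  [C is the centroid of △FAE]
   → C = (5401/1131, 4840/1131)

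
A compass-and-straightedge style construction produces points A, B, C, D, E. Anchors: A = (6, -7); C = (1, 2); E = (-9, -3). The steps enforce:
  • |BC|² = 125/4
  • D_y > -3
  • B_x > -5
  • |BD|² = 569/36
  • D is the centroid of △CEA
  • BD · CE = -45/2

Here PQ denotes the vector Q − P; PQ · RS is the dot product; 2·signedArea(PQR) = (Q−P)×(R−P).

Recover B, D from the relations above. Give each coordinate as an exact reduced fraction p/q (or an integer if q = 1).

B = (-4, -1/2)
D = (-2/3, -8/3)

1. D_x = -2/3  [D is the centroid of △CEA]
2. D_y = -8/3  [D is the centroid of △CEA]
   → D = (-2/3, -8/3)
3. B_x = -4  [line 10·x + 5·y + 85/2 = 0 ∩ |BC|² = 125/4]
4. B_y = -1/2  [line 10·x + 5·y + 85/2 = 0 ∩ |BC|² = 125/4]
   → B = (-4, -1/2)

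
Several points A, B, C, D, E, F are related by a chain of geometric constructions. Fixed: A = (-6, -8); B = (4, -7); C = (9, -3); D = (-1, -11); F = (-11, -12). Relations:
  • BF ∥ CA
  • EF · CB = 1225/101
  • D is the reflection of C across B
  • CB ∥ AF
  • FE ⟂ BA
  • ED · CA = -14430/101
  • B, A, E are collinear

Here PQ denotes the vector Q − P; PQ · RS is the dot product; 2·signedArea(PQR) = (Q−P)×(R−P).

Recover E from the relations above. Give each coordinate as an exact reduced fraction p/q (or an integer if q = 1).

E = (-1146/101, -862/101)

1. E_x = -1146/101  [B, A, E are collinear ∩ FE ⟂ BA]
2. E_y = -862/101  [B, A, E are collinear ∩ FE ⟂ BA]
   → E = (-1146/101, -862/101)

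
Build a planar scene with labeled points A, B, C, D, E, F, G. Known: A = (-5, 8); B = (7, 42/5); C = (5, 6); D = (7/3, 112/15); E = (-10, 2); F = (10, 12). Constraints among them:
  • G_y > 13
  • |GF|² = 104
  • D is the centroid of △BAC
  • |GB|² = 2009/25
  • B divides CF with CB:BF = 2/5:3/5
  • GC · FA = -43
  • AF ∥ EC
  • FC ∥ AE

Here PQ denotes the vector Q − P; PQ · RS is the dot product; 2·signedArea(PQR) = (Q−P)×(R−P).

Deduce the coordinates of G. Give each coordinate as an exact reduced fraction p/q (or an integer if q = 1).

G = (0, 14)

1. G_x = 0  [line 15·x + 4·y + -56 = 0 ∩ |GB|² = 2009/25]
2. G_y = 14  [line 15·x + 4·y + -56 = 0 ∩ |GB|² = 2009/25]
   → G = (0, 14)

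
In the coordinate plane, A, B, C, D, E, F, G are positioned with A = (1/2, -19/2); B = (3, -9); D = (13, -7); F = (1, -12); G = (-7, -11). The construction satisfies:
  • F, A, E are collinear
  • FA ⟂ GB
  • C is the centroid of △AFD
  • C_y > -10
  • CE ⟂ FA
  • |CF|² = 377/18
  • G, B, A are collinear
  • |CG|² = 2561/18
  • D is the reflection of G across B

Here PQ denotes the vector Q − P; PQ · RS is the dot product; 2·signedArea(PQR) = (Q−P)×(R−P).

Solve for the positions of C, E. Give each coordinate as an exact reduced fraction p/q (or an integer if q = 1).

1. C_x = 29/6  [C is the centroid of △AFD]
2. C_y = -19/2  [C is the centroid of △AFD]
   → C = (29/6, -19/2)
3. E_x = 2/3  [F, A, E are collinear ∩ CE ⟂ FA]
4. E_y = -31/3  [F, A, E are collinear ∩ CE ⟂ FA]
   → E = (2/3, -31/3)

C = (29/6, -19/2)
E = (2/3, -31/3)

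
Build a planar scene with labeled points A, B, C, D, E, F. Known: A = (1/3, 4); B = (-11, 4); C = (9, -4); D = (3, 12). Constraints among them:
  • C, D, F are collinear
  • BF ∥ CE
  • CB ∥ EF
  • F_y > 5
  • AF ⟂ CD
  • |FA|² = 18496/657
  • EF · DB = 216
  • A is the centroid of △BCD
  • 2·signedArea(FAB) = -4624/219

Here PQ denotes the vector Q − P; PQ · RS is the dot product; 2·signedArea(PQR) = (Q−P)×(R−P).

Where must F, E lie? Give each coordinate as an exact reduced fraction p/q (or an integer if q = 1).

1. F_x = 387/73  [C, D, F are collinear ∩ AF ⟂ CD]
2. F_y = 428/73  [C, D, F are collinear ∩ AF ⟂ CD]
   → F = (387/73, 428/73)
3. E_x = 1847/73  [CB ∥ EF ∩ BF ∥ CE]
4. E_y = -156/73  [CB ∥ EF ∩ BF ∥ CE]
   → E = (1847/73, -156/73)

E = (1847/73, -156/73)
F = (387/73, 428/73)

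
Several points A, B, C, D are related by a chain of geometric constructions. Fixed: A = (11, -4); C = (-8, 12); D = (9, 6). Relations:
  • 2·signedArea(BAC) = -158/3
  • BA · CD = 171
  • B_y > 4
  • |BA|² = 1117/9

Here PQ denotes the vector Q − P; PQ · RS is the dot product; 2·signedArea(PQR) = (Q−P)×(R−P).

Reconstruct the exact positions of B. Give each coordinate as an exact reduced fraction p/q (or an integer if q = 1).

1. B_x = 4  [2·signedArea(BAC) = -158/3 ∩ BA · CD = 171]
2. B_y = 14/3  [2·signedArea(BAC) = -158/3 ∩ BA · CD = 171]
   → B = (4, 14/3)

B = (4, 14/3)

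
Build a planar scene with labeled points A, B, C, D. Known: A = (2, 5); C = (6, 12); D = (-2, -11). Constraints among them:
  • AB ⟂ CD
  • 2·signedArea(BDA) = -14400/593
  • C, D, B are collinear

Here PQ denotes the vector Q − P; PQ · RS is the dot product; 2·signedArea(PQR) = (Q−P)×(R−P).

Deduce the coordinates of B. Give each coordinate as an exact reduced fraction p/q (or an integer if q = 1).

1. B_x = 2014/593  [C, D, B are collinear ∩ AB ⟂ CD]
2. B_y = 2677/593  [C, D, B are collinear ∩ AB ⟂ CD]
   → B = (2014/593, 2677/593)

B = (2014/593, 2677/593)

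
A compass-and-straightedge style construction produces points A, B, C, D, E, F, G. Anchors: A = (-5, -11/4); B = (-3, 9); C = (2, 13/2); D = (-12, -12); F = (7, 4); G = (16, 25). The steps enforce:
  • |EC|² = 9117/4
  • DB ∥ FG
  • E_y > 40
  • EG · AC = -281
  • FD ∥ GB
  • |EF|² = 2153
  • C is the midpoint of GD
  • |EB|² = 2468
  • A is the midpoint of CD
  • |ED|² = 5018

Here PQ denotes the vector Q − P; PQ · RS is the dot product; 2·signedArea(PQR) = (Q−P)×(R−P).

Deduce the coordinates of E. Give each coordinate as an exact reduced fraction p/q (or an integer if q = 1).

1. E_x = 35  [line -7·x + -37/4·y + 2497/4 = 0 ∩ |EF|² = 2153]
2. E_y = 41  [line -7·x + -37/4·y + 2497/4 = 0 ∩ |EF|² = 2153]
   → E = (35, 41)

E = (35, 41)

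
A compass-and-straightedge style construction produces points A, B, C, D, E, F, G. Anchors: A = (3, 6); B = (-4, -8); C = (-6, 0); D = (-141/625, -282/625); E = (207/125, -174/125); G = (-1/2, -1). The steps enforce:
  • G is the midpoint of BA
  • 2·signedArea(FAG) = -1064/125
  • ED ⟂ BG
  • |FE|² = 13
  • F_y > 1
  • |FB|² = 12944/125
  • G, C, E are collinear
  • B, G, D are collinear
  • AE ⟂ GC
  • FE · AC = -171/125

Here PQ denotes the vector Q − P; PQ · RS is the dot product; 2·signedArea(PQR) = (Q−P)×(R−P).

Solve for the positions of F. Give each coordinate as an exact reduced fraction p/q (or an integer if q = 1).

F = (-56/125, 192/125)

1. F_x = -56/125  [2·signedArea(FAG) = -1064/125 ∩ FE · AC = -171/125]
2. F_y = 192/125  [2·signedArea(FAG) = -1064/125 ∩ FE · AC = -171/125]
   → F = (-56/125, 192/125)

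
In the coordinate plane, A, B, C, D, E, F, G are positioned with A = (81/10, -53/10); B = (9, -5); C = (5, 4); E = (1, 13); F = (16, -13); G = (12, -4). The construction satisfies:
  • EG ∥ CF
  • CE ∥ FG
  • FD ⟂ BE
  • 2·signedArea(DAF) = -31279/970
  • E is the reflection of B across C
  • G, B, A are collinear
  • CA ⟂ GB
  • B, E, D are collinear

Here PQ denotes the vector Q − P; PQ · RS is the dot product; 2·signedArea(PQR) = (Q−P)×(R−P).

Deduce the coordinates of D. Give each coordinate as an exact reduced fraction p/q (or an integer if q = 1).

D = (1273/97, -1385/97)

1. D_x = 1273/97  [B, E, D are collinear ∩ FD ⟂ BE]
2. D_y = -1385/97  [B, E, D are collinear ∩ FD ⟂ BE]
   → D = (1273/97, -1385/97)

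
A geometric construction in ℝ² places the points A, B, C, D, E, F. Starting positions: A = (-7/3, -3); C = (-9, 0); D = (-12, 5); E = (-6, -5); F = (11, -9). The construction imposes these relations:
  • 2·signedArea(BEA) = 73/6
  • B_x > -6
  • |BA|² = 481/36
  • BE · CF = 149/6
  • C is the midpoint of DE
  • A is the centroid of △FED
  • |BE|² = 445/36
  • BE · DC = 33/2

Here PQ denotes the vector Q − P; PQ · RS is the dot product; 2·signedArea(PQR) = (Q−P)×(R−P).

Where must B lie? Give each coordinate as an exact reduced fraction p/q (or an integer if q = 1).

1. B_x = -17/3  [BE · CF = 149/6 ∩ BE · DC = 33/2]
2. B_y = -3/2  [BE · CF = 149/6 ∩ BE · DC = 33/2]
   → B = (-17/3, -3/2)

B = (-17/3, -3/2)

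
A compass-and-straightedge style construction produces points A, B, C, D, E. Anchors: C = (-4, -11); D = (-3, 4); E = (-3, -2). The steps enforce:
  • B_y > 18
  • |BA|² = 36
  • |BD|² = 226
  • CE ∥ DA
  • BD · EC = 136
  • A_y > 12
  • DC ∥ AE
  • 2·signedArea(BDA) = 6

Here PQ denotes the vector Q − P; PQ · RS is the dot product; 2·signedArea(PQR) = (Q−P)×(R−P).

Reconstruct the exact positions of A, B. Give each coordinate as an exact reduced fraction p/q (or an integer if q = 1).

A = (-2, 13)
B = (-2, 19)

1. A_x = -2  [DC ∥ AE ∩ CE ∥ DA]
2. A_y = 13  [DC ∥ AE ∩ CE ∥ DA]
   → A = (-2, 13)
3. B_x = -2  [BD · EC = 136 ∩ 2·signedArea(BDA) = 6]
4. B_y = 19  [BD · EC = 136 ∩ 2·signedArea(BDA) = 6]
   → B = (-2, 19)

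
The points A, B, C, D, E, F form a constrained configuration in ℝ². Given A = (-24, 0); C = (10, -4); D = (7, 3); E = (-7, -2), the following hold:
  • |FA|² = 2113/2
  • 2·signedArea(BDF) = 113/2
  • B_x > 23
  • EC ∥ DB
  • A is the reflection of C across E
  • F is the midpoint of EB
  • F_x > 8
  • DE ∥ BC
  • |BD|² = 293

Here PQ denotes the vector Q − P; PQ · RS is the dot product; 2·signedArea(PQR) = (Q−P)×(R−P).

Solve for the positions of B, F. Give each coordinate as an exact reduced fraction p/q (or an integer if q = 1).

1. B_x = 24  [DE ∥ BC ∩ EC ∥ DB]
2. B_y = 1  [DE ∥ BC ∩ EC ∥ DB]
   → B = (24, 1)
3. F_x = 17/2  [F is the midpoint of EB]
4. F_y = -1/2  [F is the midpoint of EB]
   → F = (17/2, -1/2)

B = (24, 1)
F = (17/2, -1/2)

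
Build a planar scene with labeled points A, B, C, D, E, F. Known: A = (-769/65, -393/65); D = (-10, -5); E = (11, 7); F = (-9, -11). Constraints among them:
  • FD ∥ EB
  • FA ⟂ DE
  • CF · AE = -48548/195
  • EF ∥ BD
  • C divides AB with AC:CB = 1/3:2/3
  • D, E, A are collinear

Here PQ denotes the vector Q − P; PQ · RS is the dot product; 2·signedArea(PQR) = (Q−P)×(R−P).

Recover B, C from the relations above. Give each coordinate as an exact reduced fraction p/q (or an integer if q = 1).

B = (10, 13)
C = (-296/65, 59/195)

1. B_x = 10  [EF ∥ BD ∩ FD ∥ EB]
2. B_y = 13  [EF ∥ BD ∩ FD ∥ EB]
   → B = (10, 13)
3. C_x = -296/65  [C divides AB with AC:CB = 1/3:2/3]
4. C_y = 59/195  [C divides AB with AC:CB = 1/3:2/3]
   → C = (-296/65, 59/195)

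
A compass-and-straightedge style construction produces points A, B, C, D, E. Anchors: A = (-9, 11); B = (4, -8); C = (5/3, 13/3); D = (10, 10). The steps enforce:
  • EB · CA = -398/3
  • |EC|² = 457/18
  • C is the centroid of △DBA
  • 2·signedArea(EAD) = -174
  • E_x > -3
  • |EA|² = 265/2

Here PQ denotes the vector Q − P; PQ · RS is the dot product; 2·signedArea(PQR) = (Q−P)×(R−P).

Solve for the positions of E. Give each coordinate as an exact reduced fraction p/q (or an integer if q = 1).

E = (-5/2, 3/2)

1. E_x = -5/2  [2·signedArea(EAD) = -174 ∩ EB · CA = -398/3]
2. E_y = 3/2  [2·signedArea(EAD) = -174 ∩ EB · CA = -398/3]
   → E = (-5/2, 3/2)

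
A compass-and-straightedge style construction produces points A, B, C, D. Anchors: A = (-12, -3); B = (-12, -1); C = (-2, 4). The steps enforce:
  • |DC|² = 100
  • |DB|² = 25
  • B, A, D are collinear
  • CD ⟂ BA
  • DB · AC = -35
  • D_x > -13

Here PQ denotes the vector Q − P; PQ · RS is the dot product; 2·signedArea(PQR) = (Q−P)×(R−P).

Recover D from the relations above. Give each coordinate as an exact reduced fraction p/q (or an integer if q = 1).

1. D_x = -12  [B, A, D are collinear ∩ CD ⟂ BA]
2. D_y = 4  [B, A, D are collinear ∩ CD ⟂ BA]
   → D = (-12, 4)

D = (-12, 4)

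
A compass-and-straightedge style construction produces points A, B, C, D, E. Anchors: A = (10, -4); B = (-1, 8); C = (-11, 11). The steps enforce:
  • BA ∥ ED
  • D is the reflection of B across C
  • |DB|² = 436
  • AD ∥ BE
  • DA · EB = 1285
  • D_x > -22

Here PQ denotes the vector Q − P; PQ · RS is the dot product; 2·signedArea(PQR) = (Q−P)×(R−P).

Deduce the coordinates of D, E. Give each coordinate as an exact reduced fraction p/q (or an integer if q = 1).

D = (-21, 14)
E = (-32, 26)

1. D_x = -21  [D is the reflection of B across C]
2. D_y = 14  [D is the reflection of B across C]
   → D = (-21, 14)
3. E_x = -32  [BA ∥ ED ∩ AD ∥ BE]
4. E_y = 26  [BA ∥ ED ∩ AD ∥ BE]
   → E = (-32, 26)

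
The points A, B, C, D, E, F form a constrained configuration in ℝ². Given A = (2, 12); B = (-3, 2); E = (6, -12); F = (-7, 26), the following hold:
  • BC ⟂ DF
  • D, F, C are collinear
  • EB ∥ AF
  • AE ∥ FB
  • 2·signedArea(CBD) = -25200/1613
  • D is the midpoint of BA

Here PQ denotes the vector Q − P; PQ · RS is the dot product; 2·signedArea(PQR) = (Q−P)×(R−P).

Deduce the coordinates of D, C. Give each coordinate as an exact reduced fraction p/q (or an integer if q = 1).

1. D_x = -1/2  [D is the midpoint of BA]
2. D_y = 7  [D is the midpoint of BA]
   → D = (-1/2, 7)
3. C_x = 1241/1613  [D, F, C are collinear ∩ BC ⟂ DF]
4. C_y = 5306/1613  [D, F, C are collinear ∩ BC ⟂ DF]
   → C = (1241/1613, 5306/1613)

C = (1241/1613, 5306/1613)
D = (-1/2, 7)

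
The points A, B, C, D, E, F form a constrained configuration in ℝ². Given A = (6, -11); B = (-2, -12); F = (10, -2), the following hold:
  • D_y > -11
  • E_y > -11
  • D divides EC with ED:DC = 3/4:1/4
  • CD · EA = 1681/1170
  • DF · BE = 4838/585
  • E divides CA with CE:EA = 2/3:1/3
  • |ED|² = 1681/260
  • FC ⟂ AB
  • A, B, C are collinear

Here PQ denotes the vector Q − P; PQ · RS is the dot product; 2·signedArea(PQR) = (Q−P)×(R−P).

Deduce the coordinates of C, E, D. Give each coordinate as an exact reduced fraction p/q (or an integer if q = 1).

C = (718/65, -674/65)
D = (398/39, -817/78)
E = (1498/195, -2104/195)

1. C_x = 718/65  [A, B, C are collinear ∩ FC ⟂ AB]
2. C_y = -674/65  [A, B, C are collinear ∩ FC ⟂ AB]
   → C = (718/65, -674/65)
3. E_x = 1498/195  [E divides CA with CE:EA = 2/3:1/3]
4. E_y = -2104/195  [E divides CA with CE:EA = 2/3:1/3]
   → E = (1498/195, -2104/195)
5. D_x = 398/39  [D divides EC with ED:DC = 3/4:1/4]
6. D_y = -817/78  [D divides EC with ED:DC = 3/4:1/4]
   → D = (398/39, -817/78)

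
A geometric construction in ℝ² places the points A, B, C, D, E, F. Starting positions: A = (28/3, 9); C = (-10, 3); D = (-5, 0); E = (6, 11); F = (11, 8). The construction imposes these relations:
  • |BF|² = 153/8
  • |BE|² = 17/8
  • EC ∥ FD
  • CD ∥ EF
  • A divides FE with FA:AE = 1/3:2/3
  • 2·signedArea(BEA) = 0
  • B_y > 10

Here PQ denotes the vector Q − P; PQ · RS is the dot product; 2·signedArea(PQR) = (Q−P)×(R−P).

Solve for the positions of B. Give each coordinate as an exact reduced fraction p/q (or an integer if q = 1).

1. B_x = 29/4  [line 2·x + 10/3·y + -146/3 = 0 ∩ |BF|² = 153/8]
2. B_y = 41/4  [line 2·x + 10/3·y + -146/3 = 0 ∩ |BF|² = 153/8]
   → B = (29/4, 41/4)

B = (29/4, 41/4)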